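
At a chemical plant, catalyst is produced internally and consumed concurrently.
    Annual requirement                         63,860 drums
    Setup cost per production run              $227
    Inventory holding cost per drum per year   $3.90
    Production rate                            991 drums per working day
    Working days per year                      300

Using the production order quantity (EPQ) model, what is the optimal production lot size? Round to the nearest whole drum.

3,077 drums

Daily demand d = 63,860/300 = 212.867; p = 991; 1 − d/p = 0.78520
EPQ = √(2DS / (H(1 − d/p)))
    = √(2 × 63,860 × 227 / (3.9 × 0.78520)) ≈ 3,076.95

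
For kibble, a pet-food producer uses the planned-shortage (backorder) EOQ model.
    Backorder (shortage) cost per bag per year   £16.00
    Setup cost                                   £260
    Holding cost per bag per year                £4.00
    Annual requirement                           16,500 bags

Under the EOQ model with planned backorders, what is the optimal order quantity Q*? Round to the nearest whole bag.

1,637 bags

Basic EOQ = √(2·16,500·260/4) = 1,464.582
Backorder adjustment √((H+b)/b) = √((4+16)/16) = 1.1180
Q* = 1,464.582 × 1.1180 ≈ 1,637.45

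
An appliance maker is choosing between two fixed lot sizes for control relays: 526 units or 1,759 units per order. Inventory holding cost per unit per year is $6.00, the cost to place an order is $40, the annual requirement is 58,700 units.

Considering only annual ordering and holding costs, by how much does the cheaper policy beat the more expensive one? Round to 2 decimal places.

$569.97

TC(Q) = (D/Q)S + (Q/2)H
TC(526) = (58,700/526)×40 + (526/2)×6 = $6,041.88
TC(1,759) = (58,700/1,759)×40 + (1,759/2)×6 = $6,611.85
Cheaper: Q = 526.  Difference = $569.97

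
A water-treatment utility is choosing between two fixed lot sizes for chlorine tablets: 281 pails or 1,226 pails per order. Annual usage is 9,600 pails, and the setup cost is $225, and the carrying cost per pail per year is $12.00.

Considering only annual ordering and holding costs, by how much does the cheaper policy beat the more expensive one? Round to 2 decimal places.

For each Q, cost = (D/Q)·S + (Q/2)·H.
TC(281) = (9,600/281)×225 + (281/2)×12 = $9,372.83
TC(1,226) = (9,600/1,226)×225 + (1,226/2)×12 = $9,117.83
|ΔTC| = |$9,372.83 − $9,117.83| = $255.01

$255.01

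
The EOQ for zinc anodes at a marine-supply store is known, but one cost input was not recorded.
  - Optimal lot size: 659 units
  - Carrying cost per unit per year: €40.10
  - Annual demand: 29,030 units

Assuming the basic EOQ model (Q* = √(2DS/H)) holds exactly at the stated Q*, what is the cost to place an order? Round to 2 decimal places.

€299.94

EOQ relation: Q² = 2DS/H, so rearrange for the unknown.
S = Q²H / (2D) = 659² × 40.1 / (2 × 29,030) = 299.9426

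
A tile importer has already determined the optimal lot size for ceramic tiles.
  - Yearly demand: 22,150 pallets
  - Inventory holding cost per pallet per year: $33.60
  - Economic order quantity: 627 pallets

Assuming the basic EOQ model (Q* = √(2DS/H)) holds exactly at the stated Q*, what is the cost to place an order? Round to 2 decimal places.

From Q* = √(2DS/H) ⇒ Q*² = 2DS/H.
S = Q²H / (2D) = 627² × 33.6 / (2 × 22,150) = 298.1746

$298.17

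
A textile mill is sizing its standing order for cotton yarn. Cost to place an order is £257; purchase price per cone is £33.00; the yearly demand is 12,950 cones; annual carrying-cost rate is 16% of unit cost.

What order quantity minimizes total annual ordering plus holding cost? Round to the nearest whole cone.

1,123 cones

H = i·C = 0.16 × £33 = £5.2800 per cone-year
2DS/H = 2·12,950·257/5.28 = 1,260,662.88
EOQ = √1,260,662.88 ≈ 1,122.79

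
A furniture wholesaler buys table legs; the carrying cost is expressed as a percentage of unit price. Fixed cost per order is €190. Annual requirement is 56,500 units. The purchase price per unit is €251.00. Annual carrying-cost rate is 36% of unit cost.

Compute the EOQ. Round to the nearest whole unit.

H = i·C = 0.36 × €251 = €90.3600 per unit-year
Optimal lot size Q* = (2 × 56,500 × €190 / €90.36)^½ ≈ 487.45

487 units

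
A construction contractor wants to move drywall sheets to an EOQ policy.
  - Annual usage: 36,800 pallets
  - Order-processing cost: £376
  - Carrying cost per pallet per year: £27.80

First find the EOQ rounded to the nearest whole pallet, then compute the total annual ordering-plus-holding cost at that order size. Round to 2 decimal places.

£27,736.73

EOQ = √(2DS/H) = √(2 × 36,800 × 376 / 27.8)
    = √(995,453.24) ≈ 997.72 → Q = 998 pallets
Orders/yr = 36,800/998 = 36.874; ordering cost = 36.874 × £376 = £13,864.53
Average inventory = 998/2 = 499; holding cost = 499 × £27.8 = £13,872.20
Total = £13,864.53 + £13,872.20 = £27,736.73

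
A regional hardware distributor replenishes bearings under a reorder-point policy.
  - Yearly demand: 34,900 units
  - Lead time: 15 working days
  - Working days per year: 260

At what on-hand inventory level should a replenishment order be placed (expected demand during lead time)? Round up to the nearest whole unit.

2,014 units

Daily demand d = 34,900 / 260 = 134.231 units/day
Demand during lead time = 134.231 × 15 = 2,013.46
Reorder point = 2,013.46 → round up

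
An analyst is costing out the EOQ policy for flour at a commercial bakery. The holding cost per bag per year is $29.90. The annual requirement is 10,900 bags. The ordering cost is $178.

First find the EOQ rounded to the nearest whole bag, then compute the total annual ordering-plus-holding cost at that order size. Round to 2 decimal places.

$10,771.44

EOQ = √(2DS/H) = √(2 × 10,900 × 178 / 29.9)
    = √(129,779.26) ≈ 360.25 → Q = 360 bags
Ordering: D/Q × S = 10,900/360 × $178 = $5,389.44
Holding:  Q/2 × H = 360/2 × $29.9 = $5,382.00
Total = $5,389.44 + $5,382.00 = $10,771.44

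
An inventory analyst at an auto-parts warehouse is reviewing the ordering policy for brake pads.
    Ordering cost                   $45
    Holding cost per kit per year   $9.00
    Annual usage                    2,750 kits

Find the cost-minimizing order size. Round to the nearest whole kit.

166 kits

Optimal lot size Q* = (2 × 2,750 × $45 / $9)^½ ≈ 165.83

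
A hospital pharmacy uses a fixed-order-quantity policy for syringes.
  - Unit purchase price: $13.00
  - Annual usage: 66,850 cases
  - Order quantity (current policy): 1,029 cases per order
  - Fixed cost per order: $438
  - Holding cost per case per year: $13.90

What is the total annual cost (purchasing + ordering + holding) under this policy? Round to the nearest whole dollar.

Ordering: D/Q × S = 66,850/1,029 × $438 = $28,455.10
Holding:  Q/2 × H = 1,029/2 × $13.9 = $7,151.55
Purchase cost = D·C = 66,850 × 13 = $869,050.00
Total = $28,455.10 + $7,151.55 + $869,050.00 = $904,656.65

$904,657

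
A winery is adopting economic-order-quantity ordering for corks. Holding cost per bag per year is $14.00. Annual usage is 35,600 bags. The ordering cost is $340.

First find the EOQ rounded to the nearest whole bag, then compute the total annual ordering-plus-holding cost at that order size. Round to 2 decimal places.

$18,409.56

Q* = √(2·D·S / H) = √(2·35,600·340 / 14) = √1,729,142.9 ≈ 1,314.97 → Q = 1,315 bags
Annual ordering cost = (D/Q)·S = (35,600/1,315) × 340 = $9,204.56
Annual holding cost  = (Q/2)·H = (1,315/2) × 14 = $9,205.00
Total = $9,204.56 + $9,205.00 = $18,409.56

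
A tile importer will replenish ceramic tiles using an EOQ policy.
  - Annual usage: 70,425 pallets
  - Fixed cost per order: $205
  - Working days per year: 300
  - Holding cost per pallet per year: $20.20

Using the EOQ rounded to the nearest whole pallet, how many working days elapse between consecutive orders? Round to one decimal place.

EOQ = √(2DS/H) = √(2 × 70,425 × 205 / 20.2)
    = √(1,429,418.32) ≈ 1,195.58 → Q = 1,196 pallets
Cycle time = (working days × Q)/D = (300 × 1,196) / 70,425 = 5.095 days

5.1 days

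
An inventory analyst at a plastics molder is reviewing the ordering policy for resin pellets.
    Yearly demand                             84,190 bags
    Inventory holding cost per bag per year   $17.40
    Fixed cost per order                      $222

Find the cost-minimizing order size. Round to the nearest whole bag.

Optimal lot size Q* = (2 × 84,190 × $222 / $17.4)^½ ≈ 1,465.71

1,466 bags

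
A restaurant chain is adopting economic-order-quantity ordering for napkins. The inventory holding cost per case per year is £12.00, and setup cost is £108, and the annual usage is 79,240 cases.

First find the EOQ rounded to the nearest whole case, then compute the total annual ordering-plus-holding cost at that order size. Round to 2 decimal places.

£14,331.44

Optimal lot size Q* = (2 × 79,240 × £108 / £12)^½ ≈ 1,194.29 → Q = 1,194 cases
Ordering: D/Q × S = 79,240/1,194 × £108 = £7,167.44
Holding:  Q/2 × H = 1,194/2 × £12 = £7,164.00
Total = £7,167.44 + £7,164.00 = £14,331.44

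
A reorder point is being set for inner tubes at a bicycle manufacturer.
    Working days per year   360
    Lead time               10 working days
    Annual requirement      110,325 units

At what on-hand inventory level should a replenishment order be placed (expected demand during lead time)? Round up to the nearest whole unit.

Daily demand d = 110,325 / 360 = 306.458 units/day
Demand during lead time = 306.458 × 10 = 3,064.58
Reorder point = 3,064.58 → round up

3,065 units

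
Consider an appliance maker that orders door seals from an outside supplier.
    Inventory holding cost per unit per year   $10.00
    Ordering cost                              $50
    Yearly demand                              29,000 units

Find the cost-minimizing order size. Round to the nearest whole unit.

539 units

Optimal lot size Q* = (2 × 29,000 × $50 / $10)^½ ≈ 538.52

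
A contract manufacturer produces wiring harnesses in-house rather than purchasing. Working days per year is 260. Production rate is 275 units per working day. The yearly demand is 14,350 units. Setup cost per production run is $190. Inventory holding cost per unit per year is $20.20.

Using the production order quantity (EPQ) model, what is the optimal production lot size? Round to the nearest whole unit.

Daily demand d = 14,350/260 = 55.192; p = 275; 1 − d/p = 0.79930
EPQ = √(2DS / (H(1 − d/p)))
    = √(2 × 14,350 × 190 / (20.2 × 0.79930)) ≈ 581.15

581 units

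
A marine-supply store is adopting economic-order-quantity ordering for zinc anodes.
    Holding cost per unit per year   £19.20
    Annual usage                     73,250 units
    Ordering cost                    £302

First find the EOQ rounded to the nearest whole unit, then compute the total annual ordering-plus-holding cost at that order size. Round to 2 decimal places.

Optimal lot size Q* = (2 × 73,250 × £302 / £19.2)^½ ≈ 1,518.00 → Q = 1,518 units
Orders/yr = 73,250/1,518 = 48.254; ordering cost = 48.254 × £302 = £14,572.79
Average inventory = 1,518/2 = 759; holding cost = 759 × £19.2 = £14,572.80
Total = £14,572.79 + £14,572.80 = £29,145.59

£29,145.59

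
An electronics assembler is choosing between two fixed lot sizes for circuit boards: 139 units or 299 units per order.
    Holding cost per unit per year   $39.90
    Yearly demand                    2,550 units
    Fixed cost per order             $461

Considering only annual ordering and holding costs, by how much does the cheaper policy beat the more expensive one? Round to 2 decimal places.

$1,333.59

For each Q, cost = (D/Q)·S + (Q/2)·H.
TC(139) = (2,550/139)×461 + (139/2)×39.9 = $11,230.24
TC(299) = (2,550/299)×461 + (299/2)×39.9 = $9,896.66
|ΔTC| = |$11,230.24 − $9,896.66| = $1,333.59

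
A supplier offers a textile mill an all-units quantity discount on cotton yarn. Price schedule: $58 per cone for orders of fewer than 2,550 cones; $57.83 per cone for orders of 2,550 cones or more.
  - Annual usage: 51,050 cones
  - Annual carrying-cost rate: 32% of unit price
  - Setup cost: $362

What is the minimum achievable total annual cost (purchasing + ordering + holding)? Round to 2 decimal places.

H₁ = 32%×$58 = $18.5600;  H₂ = 32%×$57.83 = $18.5056
EOQ₁ = √(2×51,050×362/18.5600) = 1,411.17  (< 2,550, feasible at tier 1)
EOQ₂ = √(2×51,050×362/18.5056) = 1,413.24  (< 2,550 → use Q = 2,550 at tier-2 price)
TC(tier 1 (EOQ₁), Q≈1,411.2) = $2,987,091.24
TC(tier 2, Q≈2,550.0) = $2,983,063.24
Minimum at tier 2: $2,983,063.24

$2,983,063.24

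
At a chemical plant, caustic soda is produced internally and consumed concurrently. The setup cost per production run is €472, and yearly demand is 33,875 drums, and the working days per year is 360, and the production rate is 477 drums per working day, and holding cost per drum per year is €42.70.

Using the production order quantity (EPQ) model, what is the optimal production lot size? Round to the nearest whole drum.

966 drums

d = 33,875/360 = 94.0972 drums/day;  effective holding cost H(1 − d/p) = 42.7·(1 − 94.0972/477) = 34.27662
Q* = √(2DS / H_eff) = √(2·33,875·472 / 34.27662) ≈ 965.89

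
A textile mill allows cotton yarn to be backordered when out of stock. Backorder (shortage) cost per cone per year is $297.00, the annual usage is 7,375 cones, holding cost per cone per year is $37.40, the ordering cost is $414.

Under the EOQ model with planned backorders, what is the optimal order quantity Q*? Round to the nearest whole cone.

Q* = √(2DS/H) · √((H + b)/b)
   = √(2 × 7,375 × 414 / 37.4) · √((37.4 + 297) / 297)
   = 404.074 × 1.0611 ≈ 428.76

429 cones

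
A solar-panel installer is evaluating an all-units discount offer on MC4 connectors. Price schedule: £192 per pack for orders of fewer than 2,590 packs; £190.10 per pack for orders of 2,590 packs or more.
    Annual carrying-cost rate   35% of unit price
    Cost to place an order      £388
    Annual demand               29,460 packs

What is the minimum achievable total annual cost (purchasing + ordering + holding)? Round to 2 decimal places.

£5,690,922.14

H₁ = 35%×£192 = £67.2000;  H₂ = 35%×£190.10 = £66.5350
EOQ₁ = √(2×29,460×388/67.2000) = 583.26  (< 2,590, feasible at tier 1)
EOQ₂ = √(2×29,460×388/66.5350) = 586.17  (< 2,590 → use Q = 2,590 at tier-2 price)
TC(tier 1 (EOQ₁), Q≈583.3) = £5,695,515.11
TC(tier 2, Q≈2,590.0) = £5,690,922.14
Minimum at tier 2: £5,690,922.14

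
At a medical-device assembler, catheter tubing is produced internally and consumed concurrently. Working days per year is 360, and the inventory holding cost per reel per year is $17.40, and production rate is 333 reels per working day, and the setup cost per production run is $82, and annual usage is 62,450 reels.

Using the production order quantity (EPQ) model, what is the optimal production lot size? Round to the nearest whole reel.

d = 62,450/360 = 173.4722 reels/day;  effective holding cost H(1 − d/p) = 17.4·(1 − 173.4722/333) = 8.33569
Q* = √(2DS / H_eff) = √(2·62,450·82 / 8.33569) ≈ 1,108.45

1,108 reels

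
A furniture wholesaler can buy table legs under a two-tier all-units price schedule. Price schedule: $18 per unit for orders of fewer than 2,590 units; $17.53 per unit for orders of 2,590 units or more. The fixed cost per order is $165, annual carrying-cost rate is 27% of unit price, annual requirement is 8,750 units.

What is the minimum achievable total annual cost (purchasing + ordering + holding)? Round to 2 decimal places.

$160,074.30

H₁ = 27%×$18 = $4.8600;  H₂ = 27%×$17.53 = $4.7331
EOQ₁ = √(2×8,750×165/4.8600) = 770.80  (< 2,590, feasible at tier 1)
EOQ₂ = √(2×8,750×165/4.7331) = 781.07  (< 2,590 → use Q = 2,590 at tier-2 price)
TC(tier 1 (EOQ₁), Q≈770.8) = $161,246.10
TC(tier 2, Q≈2,590.0) = $160,074.30
Minimum at tier 2: $160,074.30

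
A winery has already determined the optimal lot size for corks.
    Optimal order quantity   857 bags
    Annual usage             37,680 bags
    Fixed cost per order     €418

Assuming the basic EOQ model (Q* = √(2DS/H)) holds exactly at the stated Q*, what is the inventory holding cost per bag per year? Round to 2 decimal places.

Since Q* = (2DS/H)^½, squaring gives Q*²·H = 2DS.
H = 2DS / Q² = 2 × 37,680 × 418 / 857² = 42.8899

€42.89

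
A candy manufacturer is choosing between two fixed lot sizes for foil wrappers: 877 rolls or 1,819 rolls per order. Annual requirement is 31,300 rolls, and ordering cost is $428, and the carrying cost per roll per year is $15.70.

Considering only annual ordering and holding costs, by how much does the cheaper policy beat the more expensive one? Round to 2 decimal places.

Annual cost at Q: ordering D·S/Q plus holding Q·H/2.
TC(877) = (31,300/877)×428 + (877/2)×15.7 = $22,159.71
TC(1,819) = (31,300/1,819)×428 + (1,819/2)×15.7 = $21,643.86
Lots of 1,819 are cheaper by $515.85.

$515.85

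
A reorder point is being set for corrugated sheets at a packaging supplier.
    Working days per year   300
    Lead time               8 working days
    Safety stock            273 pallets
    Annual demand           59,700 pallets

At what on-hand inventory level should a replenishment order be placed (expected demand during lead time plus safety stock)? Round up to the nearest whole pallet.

Daily demand d = 59,700 / 300 = 199.000 pallets/day
Demand during lead time = 199.000 × 8 = 1,592.00
Reorder point = 1,592.00 + 273 = 1,865.00 → round up

1,865 pallets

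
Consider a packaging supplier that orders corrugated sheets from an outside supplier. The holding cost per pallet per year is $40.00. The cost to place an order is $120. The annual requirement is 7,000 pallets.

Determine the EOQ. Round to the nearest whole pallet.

205 pallets

EOQ = √(2DS/H) = √(2 × 7,000 × 120 / 40)
    = √(42,000.00) ≈ 204.94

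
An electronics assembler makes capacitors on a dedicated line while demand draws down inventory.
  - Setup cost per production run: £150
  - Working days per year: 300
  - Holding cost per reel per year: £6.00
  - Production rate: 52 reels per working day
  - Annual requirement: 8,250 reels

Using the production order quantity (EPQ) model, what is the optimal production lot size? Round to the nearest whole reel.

Daily demand d = 8,250/300 = 27.500; p = 52; 1 − d/p = 0.47115
EPQ = √(2DS / (H(1 − d/p)))
    = √(2 × 8,250 × 150 / (6 × 0.47115)) ≈ 935.69

936 reels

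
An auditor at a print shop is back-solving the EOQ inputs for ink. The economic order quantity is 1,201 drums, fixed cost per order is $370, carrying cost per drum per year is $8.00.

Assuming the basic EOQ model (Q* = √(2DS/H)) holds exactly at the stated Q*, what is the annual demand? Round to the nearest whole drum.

15,594 drums per year

EOQ relation: Q² = 2DS/H, so rearrange for the unknown.
D = Q²H / (2S) = 1,201² × 8 / (2 × 370) = 15,593.52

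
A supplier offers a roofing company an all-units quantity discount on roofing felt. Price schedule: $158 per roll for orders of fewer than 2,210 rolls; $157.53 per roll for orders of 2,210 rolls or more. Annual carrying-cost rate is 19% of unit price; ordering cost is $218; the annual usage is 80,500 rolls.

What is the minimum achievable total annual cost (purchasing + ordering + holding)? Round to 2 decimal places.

$12,722,179.15

H₁ = 19%×$158 = $30.0200;  H₂ = 19%×$157.53 = $29.9307
EOQ₁ = √(2×80,500×218/30.0200) = 1,081.27  (< 2,210, feasible at tier 1)
EOQ₂ = √(2×80,500×218/29.9307) = 1,082.89  (< 2,210 → use Q = 2,210 at tier-2 price)
TC(tier 1 (EOQ₁), Q≈1,081.3) = $12,751,459.85
TC(tier 2, Q≈2,210.0) = $12,722,179.15
Minimum at tier 2: $12,722,179.15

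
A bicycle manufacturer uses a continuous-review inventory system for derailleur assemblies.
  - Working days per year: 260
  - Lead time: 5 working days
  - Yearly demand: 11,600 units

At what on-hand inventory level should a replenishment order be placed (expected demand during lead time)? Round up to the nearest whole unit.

Daily demand d = 11,600 / 260 = 44.615 units/day
Demand during lead time = 44.615 × 5 = 223.08
Reorder point = 223.08 → round up

224 units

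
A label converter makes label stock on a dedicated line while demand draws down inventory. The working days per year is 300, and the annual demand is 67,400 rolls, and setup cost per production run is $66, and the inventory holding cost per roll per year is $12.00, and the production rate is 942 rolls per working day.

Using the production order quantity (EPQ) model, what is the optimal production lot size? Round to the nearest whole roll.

987 rolls

Daily demand d = 67,400/300 = 224.667; p = 942; 1 − d/p = 0.76150
EPQ = √(2DS / (H(1 − d/p)))
    = √(2 × 67,400 × 66 / (12 × 0.76150)) ≈ 986.71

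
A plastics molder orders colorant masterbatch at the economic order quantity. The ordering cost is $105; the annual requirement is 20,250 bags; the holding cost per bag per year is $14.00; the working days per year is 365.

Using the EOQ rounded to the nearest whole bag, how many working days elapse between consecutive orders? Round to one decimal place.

Optimal lot size Q* = (2 × 20,250 × $105 / $14)^½ ≈ 551.14 → Q = 551 bags
Cycle time = (working days × Q)/D = (365 × 551) / 20,250 = 9.932 days

9.9 days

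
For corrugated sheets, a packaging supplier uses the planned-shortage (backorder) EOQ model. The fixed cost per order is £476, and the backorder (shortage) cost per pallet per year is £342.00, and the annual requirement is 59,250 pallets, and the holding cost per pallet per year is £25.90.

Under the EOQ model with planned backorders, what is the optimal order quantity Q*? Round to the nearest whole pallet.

Q* = √(2DS/H) · √((H + b)/b)
   = √(2 × 59,250 × 476 / 25.9) · √((25.9 + 342) / 342)
   = 1,475.750 × 1.0372 ≈ 1,530.61

1,531 pallets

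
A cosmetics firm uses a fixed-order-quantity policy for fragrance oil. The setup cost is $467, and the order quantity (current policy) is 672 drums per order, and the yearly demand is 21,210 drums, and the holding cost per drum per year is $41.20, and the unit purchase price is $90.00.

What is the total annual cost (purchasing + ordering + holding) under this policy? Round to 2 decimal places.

$1,937,482.89

Ordering: D/Q × S = 21,210/672 × $467 = $14,739.69
Holding:  Q/2 × H = 672/2 × $41.2 = $13,843.20
Purchase cost = D·C = 21,210 × 90 = $1,908,900.00
Total = $14,739.69 + $13,843.20 + $1,908,900.00 = $1,937,482.89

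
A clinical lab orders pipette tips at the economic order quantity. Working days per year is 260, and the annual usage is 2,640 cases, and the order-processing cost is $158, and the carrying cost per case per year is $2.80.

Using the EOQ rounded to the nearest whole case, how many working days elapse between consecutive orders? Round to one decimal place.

53.8 days

Q* = √(2·D·S / H) = √(2·2,640·158 / 2.8) = √297,942.9 ≈ 545.84 → Q = 546 cases
Days between orders = 260 / (D/Q) = 260 / 4.835 ≈ 53.773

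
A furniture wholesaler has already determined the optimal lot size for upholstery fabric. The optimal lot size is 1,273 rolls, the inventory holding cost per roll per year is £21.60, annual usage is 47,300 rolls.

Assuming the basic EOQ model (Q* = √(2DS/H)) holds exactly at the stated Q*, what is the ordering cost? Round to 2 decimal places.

EOQ relation: Q² = 2DS/H, so rearrange for the unknown.
S = Q²H / (2D) = 1,273² × 21.6 / (2 × 47,300) = 370.0151

£370.02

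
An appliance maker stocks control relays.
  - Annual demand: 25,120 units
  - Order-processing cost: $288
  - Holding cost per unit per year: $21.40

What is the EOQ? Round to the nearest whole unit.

Q* = √(2·D·S / H) = √(2·25,120·288 / 21.4) = √676,127.1 ≈ 822.27

822 units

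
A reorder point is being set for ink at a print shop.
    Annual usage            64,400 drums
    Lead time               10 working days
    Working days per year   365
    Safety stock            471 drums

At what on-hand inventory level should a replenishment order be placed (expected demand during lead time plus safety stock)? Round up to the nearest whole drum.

2,236 drums

Daily demand d = 64,400 / 365 = 176.438 drums/day
Demand during lead time = 176.438 × 10 = 1,764.38
Reorder point = 1,764.38 + 471 = 2,235.38 → round up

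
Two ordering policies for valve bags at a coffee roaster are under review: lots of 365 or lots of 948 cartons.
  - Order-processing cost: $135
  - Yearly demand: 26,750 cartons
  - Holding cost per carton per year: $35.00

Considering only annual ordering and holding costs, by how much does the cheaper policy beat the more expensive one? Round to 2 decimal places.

$4,118.00

TC(Q) = (D/Q)S + (Q/2)H
TC(365) = (26,750/365)×135 + (365/2)×35 = $16,281.34
TC(948) = (26,750/948)×135 + (948/2)×35 = $20,399.34
Cheaper: Q = 365.  Difference = $4,118.00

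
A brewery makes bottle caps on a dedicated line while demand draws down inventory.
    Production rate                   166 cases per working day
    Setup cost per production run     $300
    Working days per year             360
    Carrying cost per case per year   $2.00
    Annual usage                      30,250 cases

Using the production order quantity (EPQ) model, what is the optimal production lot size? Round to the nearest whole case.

Daily demand d = 30,250/360 = 84.028; p = 166; 1 − d/p = 0.49381
EPQ = √(2DS / (H(1 − d/p)))
    = √(2 × 30,250 × 300 / (2 × 0.49381)) ≈ 4,286.91

4,287 cases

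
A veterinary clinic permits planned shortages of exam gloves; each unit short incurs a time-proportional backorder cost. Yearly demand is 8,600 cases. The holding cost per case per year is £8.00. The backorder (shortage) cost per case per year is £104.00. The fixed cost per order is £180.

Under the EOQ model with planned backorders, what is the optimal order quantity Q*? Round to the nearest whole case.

646 cases

Q* = √(2DS/H) · √((H + b)/b)
   = √(2 × 8,600 × 180 / 8) · √((8 + 104) / 104)
   = 622.093 × 1.0377 ≈ 645.58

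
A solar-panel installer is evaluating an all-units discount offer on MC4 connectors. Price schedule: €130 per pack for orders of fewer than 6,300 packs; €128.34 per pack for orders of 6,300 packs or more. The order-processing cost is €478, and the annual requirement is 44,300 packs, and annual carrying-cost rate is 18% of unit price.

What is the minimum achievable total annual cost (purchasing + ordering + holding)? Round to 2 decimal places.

€5,761,591.95

H₁ = 18%×€130 = €23.4000;  H₂ = 18%×€128.34 = €23.1012
EOQ₁ = √(2×44,300×478/23.4000) = 1,345.31  (< 6,300, feasible at tier 1)
EOQ₂ = √(2×44,300×478/23.1012) = 1,353.98  (< 6,300 → use Q = 6,300 at tier-2 price)
TC(tier 1 (EOQ₁), Q≈1,345.3) = €5,790,480.29
TC(tier 2, Q≈6,300.0) = €5,761,591.95
Minimum at tier 2: €5,761,591.95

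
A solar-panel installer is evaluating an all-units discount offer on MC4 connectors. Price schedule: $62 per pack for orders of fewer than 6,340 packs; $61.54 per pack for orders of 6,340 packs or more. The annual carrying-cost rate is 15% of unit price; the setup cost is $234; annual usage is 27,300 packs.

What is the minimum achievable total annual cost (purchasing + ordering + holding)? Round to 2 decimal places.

$1,703,500.48

H₁ = 15%×$62 = $9.3000;  H₂ = 15%×$61.54 = $9.2310
EOQ₁ = √(2×27,300×234/9.3000) = 1,172.09  (< 6,340, feasible at tier 1)
EOQ₂ = √(2×27,300×234/9.2310) = 1,176.47  (< 6,340 → use Q = 6,340 at tier-2 price)
TC(tier 1 (EOQ₁), Q≈1,172.1) = $1,703,500.48
TC(tier 2, Q≈6,340.0) = $1,710,311.87
Minimum at tier 1 (EOQ₁): $1,703,500.48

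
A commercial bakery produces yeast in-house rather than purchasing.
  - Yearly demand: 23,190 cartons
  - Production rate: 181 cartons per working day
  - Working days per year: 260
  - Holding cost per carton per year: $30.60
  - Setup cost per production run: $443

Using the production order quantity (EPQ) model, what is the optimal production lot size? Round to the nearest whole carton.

1,151 cartons

Daily demand d = 23,190/260 = 89.192; p = 181; 1 − d/p = 0.50722
EPQ = √(2DS / (H(1 − d/p)))
    = √(2 × 23,190 × 443 / (30.6 × 0.50722)) ≈ 1,150.55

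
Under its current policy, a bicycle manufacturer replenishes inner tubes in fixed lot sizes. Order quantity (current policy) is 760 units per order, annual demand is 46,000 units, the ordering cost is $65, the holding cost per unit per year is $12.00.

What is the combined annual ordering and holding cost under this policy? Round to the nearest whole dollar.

Ordering: D/Q × S = 46,000/760 × $65 = $3,934.21
Holding:  Q/2 × H = 760/2 × $12 = $4,560.00
Total = $3,934.21 + $4,560.00 = $8,494.21

$8,494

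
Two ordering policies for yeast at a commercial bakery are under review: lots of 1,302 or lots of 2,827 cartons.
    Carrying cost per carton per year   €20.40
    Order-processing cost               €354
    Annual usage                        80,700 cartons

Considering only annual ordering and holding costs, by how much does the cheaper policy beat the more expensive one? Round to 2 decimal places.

TC(Q) = (D/Q)S + (Q/2)H
TC(1,302) = (80,700/1,302)×354 + (1,302/2)×20.4 = €35,221.87
TC(2,827) = (80,700/2,827)×354 + (2,827/2)×20.4 = €38,940.74
Cheaper: Q = 1,302.  Difference = €3,718.87

€3,718.87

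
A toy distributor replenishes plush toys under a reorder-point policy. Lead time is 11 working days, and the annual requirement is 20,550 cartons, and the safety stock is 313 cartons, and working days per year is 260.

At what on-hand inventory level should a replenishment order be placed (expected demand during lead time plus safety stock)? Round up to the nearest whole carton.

Daily demand d = 20,550 / 260 = 79.038 cartons/day
Demand during lead time = 79.038 × 11 = 869.42
Reorder point = 869.42 + 313 = 1,182.42 → round up

1,183 cartons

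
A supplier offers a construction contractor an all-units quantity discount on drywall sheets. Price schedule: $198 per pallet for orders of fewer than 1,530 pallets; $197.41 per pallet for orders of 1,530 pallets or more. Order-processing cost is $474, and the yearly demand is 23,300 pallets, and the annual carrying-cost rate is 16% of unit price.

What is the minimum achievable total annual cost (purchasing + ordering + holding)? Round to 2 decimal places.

H₁ = 16%×$198 = $31.6800;  H₂ = 16%×$197.41 = $31.5856
EOQ₁ = √(2×23,300×474/31.6800) = 835.01  (< 1,530, feasible at tier 1)
EOQ₂ = √(2×23,300×474/31.5856) = 836.25  (< 1,530 → use Q = 1,530 at tier-2 price)
TC(tier 1 (EOQ₁), Q≈835.0) = $4,639,852.99
TC(tier 2, Q≈1,530.0) = $4,631,034.42
Minimum at tier 2: $4,631,034.42

$4,631,034.42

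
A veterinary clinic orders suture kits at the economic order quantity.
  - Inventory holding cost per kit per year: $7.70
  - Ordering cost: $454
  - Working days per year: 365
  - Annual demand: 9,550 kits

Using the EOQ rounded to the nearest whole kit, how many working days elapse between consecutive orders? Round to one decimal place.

40.6 days

Q* = √(2·D·S / H) = √(2·9,550·454 / 7.7) = √1,126,155.8 ≈ 1,061.20 → Q = 1,061 kits
Cycle time = (working days × Q)/D = (365 × 1,061) / 9,550 = 40.551 days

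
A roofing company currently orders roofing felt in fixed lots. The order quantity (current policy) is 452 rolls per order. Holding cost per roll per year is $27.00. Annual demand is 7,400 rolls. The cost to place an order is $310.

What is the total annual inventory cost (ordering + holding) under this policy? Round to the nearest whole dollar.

$11,177

Annual ordering cost = (D/Q)·S = (7,400/452) × 310 = $5,075.22
Annual holding cost  = (Q/2)·H = (452/2) × 27 = $6,102.00
Total = $5,075.22 + $6,102.00 = $11,177.22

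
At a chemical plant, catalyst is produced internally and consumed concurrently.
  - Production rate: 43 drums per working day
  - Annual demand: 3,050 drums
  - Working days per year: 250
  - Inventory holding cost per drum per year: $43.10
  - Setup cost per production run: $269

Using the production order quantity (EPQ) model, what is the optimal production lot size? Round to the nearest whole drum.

d = 3,050/250 = 12.2000 drums/day;  effective holding cost H(1 − d/p) = 43.1·(1 − 12.2000/43) = 30.87163
Q* = √(2DS / H_eff) = √(2·3,050·269 / 30.87163) ≈ 230.55

231 drums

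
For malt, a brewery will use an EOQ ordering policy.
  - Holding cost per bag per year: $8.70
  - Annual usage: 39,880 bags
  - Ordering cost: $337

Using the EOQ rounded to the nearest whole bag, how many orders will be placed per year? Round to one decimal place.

2DS/H = 2·39,880·337/8.7 = 3,089,554.02
EOQ = √3,089,554.02 ≈ 1,757.71 → Q = 1,758
N = D/Q = 39,880/1,758 ≈ 22.685 orders/yr

22.7 orders per year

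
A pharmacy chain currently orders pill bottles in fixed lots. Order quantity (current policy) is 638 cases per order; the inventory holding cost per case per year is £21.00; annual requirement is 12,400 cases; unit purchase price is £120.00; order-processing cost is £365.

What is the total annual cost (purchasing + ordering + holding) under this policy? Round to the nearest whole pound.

£1,501,793

Orders/yr = 12,400/638 = 19.436; ordering cost = 19.436 × £365 = £7,094.04
Average inventory = 638/2 = 319; holding cost = 319 × £21 = £6,699.00
Purchase cost = D·C = 12,400 × 120 = £1,488,000.00
Total = £7,094.04 + £6,699.00 + £1,488,000.00 = £1,501,793.04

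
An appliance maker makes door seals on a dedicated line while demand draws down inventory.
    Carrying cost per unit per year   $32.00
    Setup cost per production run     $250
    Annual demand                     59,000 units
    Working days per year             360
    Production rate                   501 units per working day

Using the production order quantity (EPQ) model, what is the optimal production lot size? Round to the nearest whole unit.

1,170 units

Daily demand d = 59,000/360 = 163.889; p = 501; 1 − d/p = 0.67288
EPQ = √(2DS / (H(1 − d/p)))
    = √(2 × 59,000 × 250 / (32 × 0.67288)) ≈ 1,170.49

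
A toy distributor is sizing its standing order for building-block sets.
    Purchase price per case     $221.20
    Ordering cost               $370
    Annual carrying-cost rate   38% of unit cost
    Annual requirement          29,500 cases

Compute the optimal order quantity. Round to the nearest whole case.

510 cases

Carrying cost H = $221.2 × 38% = $84.0560/case/yr
2DS/H = 2·29,500·370/84.056 = 259,707.81
EOQ = √259,707.81 ≈ 509.62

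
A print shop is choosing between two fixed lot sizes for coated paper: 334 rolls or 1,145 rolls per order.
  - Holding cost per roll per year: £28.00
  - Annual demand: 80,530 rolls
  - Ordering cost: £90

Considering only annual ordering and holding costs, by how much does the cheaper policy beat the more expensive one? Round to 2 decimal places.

For each Q, cost = (D/Q)·S + (Q/2)·H.
TC(334) = (80,530/334)×90 + (334/2)×28 = £26,375.70
TC(1,145) = (80,530/1,145)×90 + (1,145/2)×28 = £22,359.87
Cheaper: Q = 1,145.  Difference = £4,015.83

£4,015.83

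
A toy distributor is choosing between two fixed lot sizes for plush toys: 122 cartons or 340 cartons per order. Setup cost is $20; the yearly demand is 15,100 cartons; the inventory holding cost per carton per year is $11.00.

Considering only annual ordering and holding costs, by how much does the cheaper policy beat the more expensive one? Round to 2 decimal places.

$388.17

For each Q, cost = (D/Q)·S + (Q/2)·H.
TC(122) = (15,100/122)×20 + (122/2)×11 = $3,146.41
TC(340) = (15,100/340)×20 + (340/2)×11 = $2,758.24
|ΔTC| = |$3,146.41 − $2,758.24| = $388.17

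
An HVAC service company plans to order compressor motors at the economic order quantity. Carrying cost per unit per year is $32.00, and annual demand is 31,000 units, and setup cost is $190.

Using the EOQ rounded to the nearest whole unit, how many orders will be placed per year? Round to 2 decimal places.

Q* = √(2·D·S / H) = √(2·31,000·190 / 32) = √368,125.0 ≈ 606.73 → Q = 607
Orders per year = D/Q = 31,000 / 607 = 51.071

51.07 orders per year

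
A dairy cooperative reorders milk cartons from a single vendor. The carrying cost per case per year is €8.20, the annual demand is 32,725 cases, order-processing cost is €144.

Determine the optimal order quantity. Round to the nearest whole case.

Optimal lot size Q* = (2 × 32,725 × €144 / €8.2)^½ ≈ 1,072.08

1,072 cases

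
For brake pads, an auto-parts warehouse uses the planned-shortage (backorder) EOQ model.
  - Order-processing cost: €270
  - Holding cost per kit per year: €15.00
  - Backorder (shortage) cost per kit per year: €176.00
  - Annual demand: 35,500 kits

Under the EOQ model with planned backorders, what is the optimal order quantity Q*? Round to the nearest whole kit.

1,178 kits

Basic EOQ = √(2·35,500·270/15) = 1,130.487
Backorder adjustment √((H+b)/b) = √((15+176)/176) = 1.0417
Q* = 1,130.487 × 1.0417 ≈ 1,177.68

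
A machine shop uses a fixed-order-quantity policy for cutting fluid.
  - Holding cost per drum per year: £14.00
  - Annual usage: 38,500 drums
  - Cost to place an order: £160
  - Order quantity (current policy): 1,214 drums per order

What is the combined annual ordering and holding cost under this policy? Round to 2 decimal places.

£13,572.14

Orders/yr = 38,500/1,214 = 31.713; ordering cost = 31.713 × £160 = £5,074.14
Average inventory = 1,214/2 = 607; holding cost = 607 × £14 = £8,498.00
Total = £5,074.14 + £8,498.00 = £13,572.14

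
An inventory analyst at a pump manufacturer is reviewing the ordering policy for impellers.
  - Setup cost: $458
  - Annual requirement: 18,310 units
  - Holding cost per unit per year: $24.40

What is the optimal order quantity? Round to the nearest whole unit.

829 units

2DS/H = 2·18,310·458/24.4 = 687,375.41
EOQ = √687,375.41 ≈ 829.08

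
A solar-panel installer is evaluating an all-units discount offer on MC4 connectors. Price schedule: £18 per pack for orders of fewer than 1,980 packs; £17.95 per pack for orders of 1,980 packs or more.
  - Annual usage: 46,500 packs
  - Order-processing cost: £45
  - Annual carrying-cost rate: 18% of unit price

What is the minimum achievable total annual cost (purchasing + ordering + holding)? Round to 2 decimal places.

H₁ = 18%×£18 = £3.2400;  H₂ = 18%×£17.95 = £3.2310
EOQ₁ = √(2×46,500×45/3.2400) = 1,136.52  (< 1,980, feasible at tier 1)
EOQ₂ = √(2×46,500×45/3.2310) = 1,138.10  (< 1,980 → use Q = 1,980 at tier-2 price)
TC(tier 1 (EOQ₁), Q≈1,136.5) = £840,682.31
TC(tier 2, Q≈1,980.0) = £838,930.51
Minimum at tier 2: £838,930.51

£838,930.51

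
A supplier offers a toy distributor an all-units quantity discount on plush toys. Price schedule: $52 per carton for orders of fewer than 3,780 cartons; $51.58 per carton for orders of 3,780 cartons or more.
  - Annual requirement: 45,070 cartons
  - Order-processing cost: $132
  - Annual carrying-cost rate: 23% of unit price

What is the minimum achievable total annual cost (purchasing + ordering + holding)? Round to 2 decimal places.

H₁ = 23%×$52 = $11.9600;  H₂ = 23%×$51.58 = $11.8634
EOQ₁ = √(2×45,070×132/11.9600) = 997.42  (< 3,780, feasible at tier 1)
EOQ₂ = √(2×45,070×132/11.8634) = 1,001.48  (< 3,780 → use Q = 3,780 at tier-2 price)
TC(tier 1 (EOQ₁), Q≈997.4) = $2,355,569.20
TC(tier 2, Q≈3,780.0) = $2,348,706.30
Minimum at tier 2: $2,348,706.30

$2,348,706.30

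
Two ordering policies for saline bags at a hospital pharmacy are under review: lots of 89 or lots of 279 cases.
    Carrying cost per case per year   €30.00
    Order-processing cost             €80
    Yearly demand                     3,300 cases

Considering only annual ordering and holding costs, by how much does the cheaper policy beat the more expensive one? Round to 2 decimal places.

€829.94

TC(Q) = (D/Q)S + (Q/2)H
TC(89) = (3,300/89)×80 + (89/2)×30 = €4,301.29
TC(279) = (3,300/279)×80 + (279/2)×30 = €5,131.24
|ΔTC| = |€4,301.29 − €5,131.24| = €829.94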